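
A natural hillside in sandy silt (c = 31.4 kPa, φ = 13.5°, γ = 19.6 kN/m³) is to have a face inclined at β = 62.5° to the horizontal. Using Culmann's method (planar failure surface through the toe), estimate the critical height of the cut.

Culmann's analysis gives the critical failure plane at α_cr = (β + φ)/2 = (62.5 + 13.5)/2 = 38.0°, and the critical height
H_c = (4c/γ) · sinβ cosφ / [1 − cos(β − φ)]
    = (4·31.4/19.6) · sin62.5°·cos13.5° / [1 − cos(49.0°)]
    = 6.408 · 0.8870·0.9724 / [1 − 0.6561]
    = 6.408 · 0.8625 / 0.3439
    = 16.07 m

H_c = 16.07 m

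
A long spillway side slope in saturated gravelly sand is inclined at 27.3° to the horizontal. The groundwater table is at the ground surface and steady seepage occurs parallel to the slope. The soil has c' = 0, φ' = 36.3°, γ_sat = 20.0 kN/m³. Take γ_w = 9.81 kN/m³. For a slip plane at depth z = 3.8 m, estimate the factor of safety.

With seepage parallel to the slope and the water table at the surface, the effective normal stress on the slip plane uses the buoyant unit weight γ' = γ_sat − γ_w while the driving shear stress uses γ_sat:
FS = [c' + γ' z cos²β tanφ'] / [γ_sat z sinβ cosβ]
(For c' = 0 this reduces to FS = (γ'/γ_sat)·tanφ'/tanβ.)
γ' = 20.0 − 9.81 = 10.19 kN/m³
Numerator = 0.0 + 10.19·3.8·cos²27.3°·tan36.3° = 0.0 + 10.19·3.8·0.7896·0.7346 = 22.461 kPa
Denominator = 20.0·3.8·sin27.3°·cos27.3° = 20.0·3.8·0.4586·0.8886 = 30.975 kPa
FS = 22.461 / 30.975 = 0.725

FS = 0.73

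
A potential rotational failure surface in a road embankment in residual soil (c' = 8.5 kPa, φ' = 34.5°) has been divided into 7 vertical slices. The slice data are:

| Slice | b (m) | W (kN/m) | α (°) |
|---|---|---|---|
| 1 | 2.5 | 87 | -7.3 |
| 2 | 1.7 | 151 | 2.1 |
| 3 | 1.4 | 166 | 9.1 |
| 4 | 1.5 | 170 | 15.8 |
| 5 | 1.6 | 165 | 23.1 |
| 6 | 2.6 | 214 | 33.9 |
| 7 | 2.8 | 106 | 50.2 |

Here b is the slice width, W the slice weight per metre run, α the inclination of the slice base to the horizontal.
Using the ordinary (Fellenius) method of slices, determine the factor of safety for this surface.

FS = 2.41

Ordinary method of slices: FS = Σ[c'·Δl_i + (W_i cosα_i)·tanφ'] / Σ W_i sinα_i, with Δl_i = b_i / cosα_i.
Slice 1: Δl = 2.5/cos(-7.3°) = 2.520 m; N'_1 = 87·cos(-7.3°) = 86.3; c'Δl = 21.42; W sinα = -11.1
Slice 2: Δl = 1.7/cos2.1° = 1.701 m; N'_2 = 151·cos2.1° = 150.9; c'Δl = 14.46; W sinα = 5.5
Slice 3: Δl = 1.4/cos9.1° = 1.418 m; N'_3 = 166·cos9.1° = 163.9; c'Δl = 12.05; W sinα = 26.3
Slice 4: Δl = 1.5/cos15.8° = 1.559 m; N'_4 = 170·cos15.8° = 163.6; c'Δl = 13.25; W sinα = 46.3
Slice 5: Δl = 1.6/cos23.1° = 1.739 m; N'_5 = 165·cos23.1° = 151.8; c'Δl = 14.79; W sinα = 64.7
Slice 6: Δl = 2.6/cos33.9° = 3.132 m; N'_6 = 214·cos33.9° = 177.6; c'Δl = 26.63; W sinα = 119.4
Slice 7: Δl = 2.8/cos50.2° = 4.374 m; N'_7 = 106·cos50.2° = 67.9; c'Δl = 37.18; W sinα = 81.4
Σc'Δl = 139.8 kN/m; ΣN' = 961.9 kN/m; ΣW sinα = 332.6 kN/m
Resisting = 139.8 + 961.9·tan34.5° = 139.8 + 661.1 = 800.9 kN/m
FS = 800.9 / 332.6 = 2.408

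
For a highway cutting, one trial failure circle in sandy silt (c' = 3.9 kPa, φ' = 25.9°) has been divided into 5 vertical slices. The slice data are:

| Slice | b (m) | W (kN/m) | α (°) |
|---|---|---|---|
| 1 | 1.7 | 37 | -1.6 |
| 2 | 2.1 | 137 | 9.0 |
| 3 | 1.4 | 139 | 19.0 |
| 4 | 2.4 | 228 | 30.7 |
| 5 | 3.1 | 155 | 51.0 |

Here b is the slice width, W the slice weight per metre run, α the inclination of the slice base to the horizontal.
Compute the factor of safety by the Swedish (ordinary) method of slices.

Ordinary method of slices: FS = Σ[c'·Δl_i + (W_i cosα_i)·tanφ'] / Σ W_i sinα_i, with Δl_i = b_i / cosα_i.
Slice 1: Δl = 1.7/cos(-1.6°) = 1.701 m; N'_1 = 37·cos(-1.6°) = 37.0; c'Δl = 6.63; W sinα = -1.0
Slice 2: Δl = 2.1/cos9.0° = 2.126 m; N'_2 = 137·cos9.0° = 135.3; c'Δl = 8.29; W sinα = 21.4
Slice 3: Δl = 1.4/cos19.0° = 1.481 m; N'_3 = 139·cos19.0° = 131.4; c'Δl = 5.77; W sinα = 45.3
Slice 4: Δl = 2.4/cos30.7° = 2.791 m; N'_4 = 228·cos30.7° = 196.0; c'Δl = 10.89; W sinα = 116.4
Slice 5: Δl = 3.1/cos51.0° = 4.926 m; N'_5 = 155·cos51.0° = 97.5; c'Δl = 19.21; W sinα = 120.5
Σc'Δl = 50.8 kN/m; ΣN' = 597.3 kN/m; ΣW sinα = 302.5 kN/m
Resisting = 50.8 + 597.3·tan25.9° = 50.8 + 290.0 = 340.8 kN/m
FS = 340.8 / 302.5 = 1.127

FS = 1.13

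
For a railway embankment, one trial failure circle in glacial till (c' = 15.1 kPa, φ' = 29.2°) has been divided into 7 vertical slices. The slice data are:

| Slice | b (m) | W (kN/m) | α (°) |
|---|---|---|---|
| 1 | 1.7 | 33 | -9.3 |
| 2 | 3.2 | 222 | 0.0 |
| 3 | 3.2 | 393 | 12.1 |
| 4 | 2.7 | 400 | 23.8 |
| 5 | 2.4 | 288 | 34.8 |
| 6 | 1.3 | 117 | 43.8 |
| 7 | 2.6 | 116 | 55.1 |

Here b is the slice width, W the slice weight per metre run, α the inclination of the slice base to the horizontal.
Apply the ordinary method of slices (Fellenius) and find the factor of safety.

FS = 1.88

Ordinary method of slices: FS = Σ[c'·Δl_i + (W_i cosα_i)·tanφ'] / Σ W_i sinα_i, with Δl_i = b_i / cosα_i.
Slice 1: Δl = 1.7/cos(-9.3°) = 1.723 m; N'_1 = 33·cos(-9.3°) = 32.6; c'Δl = 26.01; W sinα = -5.3
Slice 2: Δl = 3.2/cos0.0° = 3.200 m; N'_2 = 222·cos0.0° = 222.0; c'Δl = 48.32; W sinα = 0.0
Slice 3: Δl = 3.2/cos12.1° = 3.273 m; N'_3 = 393·cos12.1° = 384.3; c'Δl = 49.42; W sinα = 82.4
Slice 4: Δl = 2.7/cos23.8° = 2.951 m; N'_4 = 400·cos23.8° = 366.0; c'Δl = 44.56; W sinα = 161.4
Slice 5: Δl = 2.4/cos34.8° = 2.923 m; N'_5 = 288·cos34.8° = 236.5; c'Δl = 44.13; W sinα = 164.4
Slice 6: Δl = 1.3/cos43.8° = 1.801 m; N'_6 = 117·cos43.8° = 84.4; c'Δl = 27.20; W sinα = 81.0
Slice 7: Δl = 2.6/cos55.1° = 4.544 m; N'_7 = 116·cos55.1° = 66.4; c'Δl = 68.62; W sinα = 95.1
Σc'Δl = 308.3 kN/m; ΣN' = 1392.1 kN/m; ΣW sinα = 578.9 kN/m
Resisting = 308.3 + 1392.1·tan29.2° = 308.3 + 778.0 = 1086.3 kN/m
FS = 1086.3 / 578.9 = 1.876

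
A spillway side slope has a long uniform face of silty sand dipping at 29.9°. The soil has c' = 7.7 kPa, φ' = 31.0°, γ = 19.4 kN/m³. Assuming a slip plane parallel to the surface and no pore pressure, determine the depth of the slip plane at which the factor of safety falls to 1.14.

z = 9.66 m

Setting FS = 1.14 in FS = [c' + γz cos²β tanφ'] / [γz sinβ cosβ] and solving for z:
z = c' / [γ cosβ (FS·sinβ − cosβ·tanφ')]
  = 7.7 / [19.4·cos29.9°·(1.14·sin29.9° − cos29.9°·tan31.0°)]
  = 7.7 / [19.4·0.8669·(1.14·0.4985 − 0.8669·0.6009)]
  = 7.7 / 0.7970 = 9.661 m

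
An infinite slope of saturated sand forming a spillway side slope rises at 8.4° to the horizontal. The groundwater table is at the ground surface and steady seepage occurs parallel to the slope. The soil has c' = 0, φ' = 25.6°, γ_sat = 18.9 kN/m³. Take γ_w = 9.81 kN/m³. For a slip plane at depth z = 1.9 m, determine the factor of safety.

With seepage parallel to the slope and the water table at the surface, the effective normal stress on the slip plane uses the buoyant unit weight γ' = γ_sat − γ_w while the driving shear stress uses γ_sat:
FS = [c' + γ' z cos²β tanφ'] / [γ_sat z sinβ cosβ]
(For c' = 0 this reduces to FS = (γ'/γ_sat)·tanφ'/tanβ.)
γ' = 18.9 − 9.81 = 9.09 kN/m³
Numerator = 0.0 + 9.09·1.9·cos²8.4°·tan25.6° = 0.0 + 9.09·1.9·0.9787·0.4791 = 8.098 kPa
Denominator = 18.9·1.9·sin8.4°·cos8.4° = 18.9·1.9·0.1461·0.9893 = 5.190 kPa
FS = 8.098 / 5.190 = 1.560

FS = 1.56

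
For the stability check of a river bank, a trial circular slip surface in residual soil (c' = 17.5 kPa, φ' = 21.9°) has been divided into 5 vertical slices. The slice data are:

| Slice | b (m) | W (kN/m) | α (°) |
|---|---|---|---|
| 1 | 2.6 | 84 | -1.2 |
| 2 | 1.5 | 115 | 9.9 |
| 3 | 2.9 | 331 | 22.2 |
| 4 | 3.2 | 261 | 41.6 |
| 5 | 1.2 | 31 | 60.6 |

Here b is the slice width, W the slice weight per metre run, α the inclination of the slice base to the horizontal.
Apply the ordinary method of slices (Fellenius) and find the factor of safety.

FS = 1.55

Ordinary method of slices: FS = Σ[c'·Δl_i + (W_i cosα_i)·tanφ'] / Σ W_i sinα_i, with Δl_i = b_i / cosα_i.
Slice 1: Δl = 2.6/cos(-1.2°) = 2.601 m; N'_1 = 84·cos(-1.2°) = 84.0; c'Δl = 45.51; W sinα = -1.8
Slice 2: Δl = 1.5/cos9.9° = 1.523 m; N'_2 = 115·cos9.9° = 113.3; c'Δl = 26.65; W sinα = 19.8
Slice 3: Δl = 2.9/cos22.2° = 3.132 m; N'_3 = 331·cos22.2° = 306.5; c'Δl = 54.81; W sinα = 125.1
Slice 4: Δl = 3.2/cos41.6° = 4.279 m; N'_4 = 261·cos41.6° = 195.2; c'Δl = 74.89; W sinα = 173.3
Slice 5: Δl = 1.2/cos60.6° = 2.444 m; N'_5 = 31·cos60.6° = 15.2; c'Δl = 42.78; W sinα = 27.0
Σc'Δl = 244.6 kN/m; ΣN' = 714.1 kN/m; ΣW sinα = 343.4 kN/m
Resisting = 244.6 + 714.1·tan21.9° = 244.6 + 287.1 = 531.7 kN/m
FS = 531.7 / 343.4 = 1.549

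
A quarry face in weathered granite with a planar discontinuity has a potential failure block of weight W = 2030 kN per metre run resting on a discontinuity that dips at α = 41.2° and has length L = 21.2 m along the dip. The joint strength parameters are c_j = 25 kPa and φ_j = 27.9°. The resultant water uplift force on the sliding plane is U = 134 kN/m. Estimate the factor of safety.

FS = 0.95

Resolving the block weight along and normal to the plane and applying the Mohr–Coulomb strength on the joint:
N' = W cosα − U = 2030·cos41.2° − 134 = 1393.4 kN/m
Driving force T = W sinα = 2030·sin41.2° = 1337.1 kN/m
Resisting force R = c_j·L + N'·tanφ_j = 25·21.2 + 1393.4·tan27.9° = 530.0 + 737.8 = 1267.8 kN/m
FS = R / T = 1267.8 / 1337.1 = 0.948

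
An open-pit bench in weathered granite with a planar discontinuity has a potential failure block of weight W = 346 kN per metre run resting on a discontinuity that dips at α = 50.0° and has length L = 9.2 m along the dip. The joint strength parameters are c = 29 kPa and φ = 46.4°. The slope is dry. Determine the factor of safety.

Resolving the block weight along and normal to the plane and applying the Mohr–Coulomb strength on the joint:
N' = W cosα = 346·cos50.0° = 222.4 kN/m
Driving force T = W sinα = 346·sin50.0° = 265.1 kN/m
Resisting force R = c·L + N'·tanφ = 29·9.2 + 222.4·tan46.4° = 266.8 + 233.5 = 500.3 kN/m
FS = R / T = 500.3 / 265.1 = 1.888

FS = 1.89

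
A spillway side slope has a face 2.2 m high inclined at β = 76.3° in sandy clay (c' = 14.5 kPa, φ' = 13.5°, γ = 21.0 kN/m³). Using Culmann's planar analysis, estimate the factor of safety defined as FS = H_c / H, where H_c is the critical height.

H_c = (4c'/γ) · sinβ cosφ' / [1 − cos(β − φ')]
    = (4·14.5/21.0) · sin76.3°·cos13.5° / [1 − cos62.8°]
    = 2.762 · 0.9447 / 0.5429 = 4.81 m
FS = H_c / H = 4.81 / 2.2 = 2.185

FS = 2.18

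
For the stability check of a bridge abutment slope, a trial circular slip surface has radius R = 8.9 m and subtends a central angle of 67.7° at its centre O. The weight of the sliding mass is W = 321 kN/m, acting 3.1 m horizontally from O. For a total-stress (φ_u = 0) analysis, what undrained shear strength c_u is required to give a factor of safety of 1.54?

c_u = 16.4 kPa

FS = c_u·L_a·R / (W·d), so c_u = FS·W·d / (L_a·R).
Arc length L_a = R·θ = 8.9·(67.7°·π/180) = 8.9·1.1816 = 10.52 m
c_u = 1.54·321·3.1 / (10.52·8.9) = 1532.5 / 93.59 = 16.37 kPa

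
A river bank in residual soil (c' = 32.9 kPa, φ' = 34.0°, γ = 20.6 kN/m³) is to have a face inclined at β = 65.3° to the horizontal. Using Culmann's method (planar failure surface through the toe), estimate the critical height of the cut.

H_c = 33.06 m

Culmann's analysis gives the critical failure plane at α_cr = (β + φ')/2 = (65.3 + 34.0)/2 = 49.6°, and the critical height
H_c = (4c'/γ) · sinβ cosφ' / [1 − cos(β − φ')]
    = (4·32.9/20.6) · sin65.3°·cos34.0° / [1 − cos(31.3°)]
    = 6.388 · 0.9085·0.8290 / [1 − 0.8545]
    = 6.388 · 0.7532 / 0.1455
    = 33.06 m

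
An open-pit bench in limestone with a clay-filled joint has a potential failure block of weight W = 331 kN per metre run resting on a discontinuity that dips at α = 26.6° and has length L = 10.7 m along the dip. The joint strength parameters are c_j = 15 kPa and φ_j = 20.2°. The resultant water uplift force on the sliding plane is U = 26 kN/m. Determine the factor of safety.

Resolving the block weight along and normal to the plane and applying the Mohr–Coulomb strength on the joint:
N' = W cosα − U = 331·cos26.6° − 26 = 270.0 kN/m
Driving force T = W sinα = 331·sin26.6° = 148.2 kN/m
Resisting force R = c_j·L + N'·tanφ_j = 15·10.7 + 270.0·tan20.2° = 160.5 + 99.3 = 259.8 kN/m
FS = R / T = 259.8 / 148.2 = 1.753

FS = 1.75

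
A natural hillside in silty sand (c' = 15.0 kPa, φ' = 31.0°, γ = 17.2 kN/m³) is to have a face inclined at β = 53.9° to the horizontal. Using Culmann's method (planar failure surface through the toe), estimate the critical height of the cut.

H_c = 30.65 m

Culmann's analysis gives the critical failure plane at α_cr = (β + φ')/2 = (53.9 + 31.0)/2 = 42.5°, and the critical height
H_c = (4c'/γ) · sinβ cosφ' / [1 − cos(β − φ')]
    = (4·15.0/17.2) · sin53.9°·cos31.0° / [1 − cos(22.9°)]
    = 3.488 · 0.8080·0.8572 / [1 − 0.9212]
    = 3.488 · 0.6926 / 0.0788
    = 30.65 m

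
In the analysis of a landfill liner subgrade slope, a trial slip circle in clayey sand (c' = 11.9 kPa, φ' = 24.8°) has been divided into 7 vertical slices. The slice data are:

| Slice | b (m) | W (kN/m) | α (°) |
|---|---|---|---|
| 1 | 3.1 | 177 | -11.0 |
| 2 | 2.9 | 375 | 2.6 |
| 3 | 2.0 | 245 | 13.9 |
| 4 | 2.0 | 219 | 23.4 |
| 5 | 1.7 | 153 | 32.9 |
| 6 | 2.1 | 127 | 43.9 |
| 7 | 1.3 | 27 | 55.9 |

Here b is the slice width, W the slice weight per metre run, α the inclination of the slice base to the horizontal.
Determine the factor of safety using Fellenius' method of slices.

FS = 2.40

Ordinary method of slices: FS = Σ[c'·Δl_i + (W_i cosα_i)·tanφ'] / Σ W_i sinα_i, with Δl_i = b_i / cosα_i.
Slice 1: Δl = 3.1/cos(-11.0°) = 3.158 m; N'_1 = 177·cos(-11.0°) = 173.7; c'Δl = 37.58; W sinα = -33.8
Slice 2: Δl = 2.9/cos2.6° = 2.903 m; N'_2 = 375·cos2.6° = 374.6; c'Δl = 34.55; W sinα = 17.0
Slice 3: Δl = 2.0/cos13.9° = 2.060 m; N'_3 = 245·cos13.9° = 237.8; c'Δl = 24.52; W sinα = 58.9
Slice 4: Δl = 2.0/cos23.4° = 2.179 m; N'_4 = 219·cos23.4° = 201.0; c'Δl = 25.93; W sinα = 87.0
Slice 5: Δl = 1.7/cos32.9° = 2.025 m; N'_5 = 153·cos32.9° = 128.5; c'Δl = 24.09; W sinα = 83.1
Slice 6: Δl = 2.1/cos43.9° = 2.914 m; N'_6 = 127·cos43.9° = 91.5; c'Δl = 34.68; W sinα = 88.1
Slice 7: Δl = 1.3/cos55.9° = 2.319 m; N'_7 = 27·cos55.9° = 15.1; c'Δl = 27.59; W sinα = 22.4
Σc'Δl = 208.9 kN/m; ΣN' = 1222.3 kN/m; ΣW sinα = 322.6 kN/m
Resisting = 208.9 + 1222.3·tan24.8° = 208.9 + 564.8 = 773.7 kN/m
FS = 773.7 / 322.6 = 2.398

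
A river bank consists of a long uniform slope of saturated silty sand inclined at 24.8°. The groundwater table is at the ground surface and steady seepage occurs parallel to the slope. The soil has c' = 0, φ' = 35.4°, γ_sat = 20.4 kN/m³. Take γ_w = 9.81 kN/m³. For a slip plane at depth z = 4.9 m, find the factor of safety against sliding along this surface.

With seepage parallel to the slope and the water table at the surface, the effective normal stress on the slip plane uses the buoyant unit weight γ' = γ_sat − γ_w while the driving shear stress uses γ_sat:
FS = [c' + γ' z cos²β tanφ'] / [γ_sat z sinβ cosβ]
(For c' = 0 this reduces to FS = (γ'/γ_sat)·tanφ'/tanβ.)
γ' = 20.4 − 9.81 = 10.59 kN/m³
Numerator = 0.0 + 10.59·4.9·cos²24.8°·tan35.4° = 0.0 + 10.59·4.9·0.8241·0.7107 = 30.389 kPa
Denominator = 20.4·4.9·sin24.8°·cos24.8° = 20.4·4.9·0.4195·0.9078 = 38.062 kPa
FS = 30.389 / 38.062 = 0.798

FS = 0.80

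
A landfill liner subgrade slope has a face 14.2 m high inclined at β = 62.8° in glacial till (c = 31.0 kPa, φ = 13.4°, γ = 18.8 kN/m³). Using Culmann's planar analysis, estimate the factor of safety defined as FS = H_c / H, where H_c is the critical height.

FS = 1.15

H_c = (4c/γ) · sinβ cosφ / [1 − cos(β − φ)]
    = (4·31.0/18.8) · sin62.8°·cos13.4° / [1 − cos49.4°]
    = 6.596 · 0.8652 / 0.3492 = 16.34 m
FS = H_c / H = 16.34 / 14.2 = 1.151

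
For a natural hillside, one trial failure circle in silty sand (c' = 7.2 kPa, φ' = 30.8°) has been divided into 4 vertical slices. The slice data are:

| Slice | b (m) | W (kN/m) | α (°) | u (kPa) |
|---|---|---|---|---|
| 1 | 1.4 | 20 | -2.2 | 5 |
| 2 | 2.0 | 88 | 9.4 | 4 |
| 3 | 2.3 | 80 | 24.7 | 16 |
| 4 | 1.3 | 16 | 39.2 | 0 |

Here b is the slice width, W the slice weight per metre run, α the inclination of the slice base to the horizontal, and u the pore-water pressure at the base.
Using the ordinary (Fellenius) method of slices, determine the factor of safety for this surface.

Ordinary method of slices: FS = Σ[c'·Δl_i + (W_i cosα_i − u_i·Δl_i)·tanφ'] / Σ W_i sinα_i, with Δl_i = b_i / cosα_i.
Slice 1: Δl = 1.4/cos(-2.2°) = 1.401 m; N'_1 = 20·cos(-2.2°) − 5·1.401 = 13.0; c'Δl = 10.09; W sinα = -0.8
Slice 2: Δl = 2.0/cos9.4° = 2.027 m; N'_2 = 88·cos9.4° − 4·2.027 = 78.7; c'Δl = 14.60; W sinα = 14.4
Slice 3: Δl = 2.3/cos24.7° = 2.532 m; N'_3 = 80·cos24.7° − 16·2.532 = 32.2; c'Δl = 18.23; W sinα = 33.4
Slice 4: Δl = 1.3/cos39.2° = 1.678 m; N'_4 = 16·cos39.2° − 0·1.678 = 12.4; c'Δl = 12.08; W sinα = 10.1
Σc'Δl = 55.0 kN/m; ΣN' = 136.3 kN/m; ΣW sinα = 57.1 kN/m
Resisting = 55.0 + 136.3·tan30.8° = 55.0 + 81.2 = 136.2 kN/m
FS = 136.2 / 57.1 = 2.384

FS = 2.38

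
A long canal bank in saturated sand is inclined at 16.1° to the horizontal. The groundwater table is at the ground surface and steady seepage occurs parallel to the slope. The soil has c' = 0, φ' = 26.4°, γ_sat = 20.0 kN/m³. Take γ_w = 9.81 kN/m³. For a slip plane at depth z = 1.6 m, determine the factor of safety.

With seepage parallel to the slope and the water table at the surface, the effective normal stress on the slip plane uses the buoyant unit weight γ' = γ_sat − γ_w while the driving shear stress uses γ_sat:
FS = [c' + γ' z cos²β tanφ'] / [γ_sat z sinβ cosβ]
(For c' = 0 this reduces to FS = (γ'/γ_sat)·tanφ'/tanβ.)
γ' = 20.0 − 9.81 = 10.19 kN/m³
Numerator = 0.0 + 10.19·1.6·cos²16.1°·tan26.4° = 0.0 + 10.19·1.6·0.9231·0.4964 = 7.471 kPa
Denominator = 20.0·1.6·sin16.1°·cos16.1° = 20.0·1.6·0.2773·0.9608 = 8.526 kPa
FS = 7.471 / 8.526 = 0.876

FS = 0.88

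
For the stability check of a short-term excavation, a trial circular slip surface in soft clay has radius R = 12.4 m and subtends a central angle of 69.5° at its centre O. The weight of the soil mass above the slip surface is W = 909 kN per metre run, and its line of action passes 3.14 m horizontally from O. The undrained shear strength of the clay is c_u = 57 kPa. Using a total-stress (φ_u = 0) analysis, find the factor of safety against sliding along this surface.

FS = 3.72

Taking moments about the centre O, the resisting moment is provided by the undrained shear strength acting along the arc:
Arc length L_a = R·θ = 12.4·(69.5°·π/180) = 12.4·1.2130 = 15.04 m
M_R = c_u·L_a·R = 57·15.04·12.4 = 10631.2 kN·m/m
M_D = W·d = 909·3.14 = 2854.3 kN·m/m
FS = M_R / M_D = 10631.2 / 2854.3 = 3.725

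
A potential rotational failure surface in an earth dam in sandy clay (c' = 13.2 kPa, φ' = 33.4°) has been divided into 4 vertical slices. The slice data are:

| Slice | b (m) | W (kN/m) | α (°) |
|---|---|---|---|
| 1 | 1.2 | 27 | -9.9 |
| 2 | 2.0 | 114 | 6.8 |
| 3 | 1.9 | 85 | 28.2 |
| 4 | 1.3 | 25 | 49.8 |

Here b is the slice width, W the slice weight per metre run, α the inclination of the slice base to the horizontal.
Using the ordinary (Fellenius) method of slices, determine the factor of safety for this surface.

Ordinary method of slices: FS = Σ[c'·Δl_i + (W_i cosα_i)·tanφ'] / Σ W_i sinα_i, with Δl_i = b_i / cosα_i.
Slice 1: Δl = 1.2/cos(-9.9°) = 1.218 m; N'_1 = 27·cos(-9.9°) = 26.6; c'Δl = 16.08; W sinα = -4.6
Slice 2: Δl = 2.0/cos6.8° = 2.014 m; N'_2 = 114·cos6.8° = 113.2; c'Δl = 26.59; W sinα = 13.5
Slice 3: Δl = 1.9/cos28.2° = 2.156 m; N'_3 = 85·cos28.2° = 74.9; c'Δl = 28.46; W sinα = 40.2
Slice 4: Δl = 1.3/cos49.8° = 2.014 m; N'_4 = 25·cos49.8° = 16.1; c'Δl = 26.59; W sinα = 19.1
Σc'Δl = 97.7 kN/m; ΣN' = 230.8 kN/m; ΣW sinα = 68.1 kN/m
Resisting = 97.7 + 230.8·tan33.4° = 97.7 + 152.2 = 249.9 kN/m
FS = 249.9 / 68.1 = 3.669

FS = 3.67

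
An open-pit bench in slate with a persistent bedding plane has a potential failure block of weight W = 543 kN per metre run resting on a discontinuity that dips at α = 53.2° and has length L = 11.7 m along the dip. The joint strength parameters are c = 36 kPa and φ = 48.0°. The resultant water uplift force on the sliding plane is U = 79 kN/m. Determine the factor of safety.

Resolving the block weight along and normal to the plane and applying the Mohr–Coulomb strength on the joint:
N' = W cosα − U = 543·cos53.2° − 79 = 246.3 kN/m
Driving force T = W sinα = 543·sin53.2° = 434.8 kN/m
Resisting force R = c·L + N'·tanφ = 36·11.7 + 246.3·tan48.0° = 421.2 + 273.5 = 694.7 kN/m
FS = R / T = 694.7 / 434.8 = 1.598

FS = 1.60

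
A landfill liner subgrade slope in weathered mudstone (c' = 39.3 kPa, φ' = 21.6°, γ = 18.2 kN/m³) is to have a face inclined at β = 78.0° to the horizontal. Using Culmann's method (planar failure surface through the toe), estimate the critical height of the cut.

Culmann's analysis gives the critical failure plane at α_cr = (β + φ')/2 = (78.0 + 21.6)/2 = 49.8°, and the critical height
H_c = (4c'/γ) · sinβ cosφ' / [1 − cos(β − φ')]
    = (4·39.3/18.2) · sin78.0°·cos21.6° / [1 − cos(56.4°)]
    = 8.637 · 0.9781·0.9298 / [1 − 0.5534]
    = 8.637 · 0.9095 / 0.4466
    = 17.59 m

H_c = 17.59 m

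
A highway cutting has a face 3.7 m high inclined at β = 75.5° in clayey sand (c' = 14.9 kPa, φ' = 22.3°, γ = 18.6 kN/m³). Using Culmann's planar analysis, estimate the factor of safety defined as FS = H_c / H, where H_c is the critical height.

FS = 1.93

H_c = (4c'/γ) · sinβ cosφ' / [1 − cos(β − φ')]
    = (4·14.9/18.6) · sin75.5°·cos22.3° / [1 − cos53.2°]
    = 3.204 · 0.8957 / 0.4010 = 7.16 m
FS = H_c / H = 7.16 / 3.7 = 1.935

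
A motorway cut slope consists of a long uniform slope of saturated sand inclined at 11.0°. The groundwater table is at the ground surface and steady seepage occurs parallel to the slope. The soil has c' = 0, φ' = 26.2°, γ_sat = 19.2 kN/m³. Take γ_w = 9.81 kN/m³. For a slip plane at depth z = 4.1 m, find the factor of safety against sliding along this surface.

FS = 1.24

With seepage parallel to the slope and the water table at the surface, the effective normal stress on the slip plane uses the buoyant unit weight γ' = γ_sat − γ_w while the driving shear stress uses γ_sat:
FS = [c' + γ' z cos²β tanφ'] / [γ_sat z sinβ cosβ]
(For c' = 0 this reduces to FS = (γ'/γ_sat)·tanφ'/tanβ.)
γ' = 19.2 − 9.81 = 9.39 kN/m³
Numerator = 0.0 + 9.39·4.1·cos²11.0°·tan26.2° = 0.0 + 9.39·4.1·0.9636·0.4921 = 18.254 kPa
Denominator = 19.2·4.1·sin11.0°·cos11.0° = 19.2·4.1·0.1908·0.9816 = 14.745 kPa
FS = 18.254 / 14.745 = 1.238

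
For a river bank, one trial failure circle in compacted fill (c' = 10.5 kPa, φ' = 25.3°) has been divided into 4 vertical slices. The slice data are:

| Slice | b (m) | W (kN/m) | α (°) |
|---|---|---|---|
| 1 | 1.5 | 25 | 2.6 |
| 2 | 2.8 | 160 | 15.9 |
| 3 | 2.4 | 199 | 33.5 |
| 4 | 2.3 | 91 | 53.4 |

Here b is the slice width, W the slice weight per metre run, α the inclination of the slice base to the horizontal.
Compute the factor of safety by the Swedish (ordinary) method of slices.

Ordinary method of slices: FS = Σ[c'·Δl_i + (W_i cosα_i)·tanφ'] / Σ W_i sinα_i, with Δl_i = b_i / cosα_i.
Slice 1: Δl = 1.5/cos2.6° = 1.502 m; N'_1 = 25·cos2.6° = 25.0; c'Δl = 15.77; W sinα = 1.1
Slice 2: Δl = 2.8/cos15.9° = 2.911 m; N'_2 = 160·cos15.9° = 153.9; c'Δl = 30.57; W sinα = 43.8
Slice 3: Δl = 2.4/cos33.5° = 2.878 m; N'_3 = 199·cos33.5° = 165.9; c'Δl = 30.22; W sinα = 109.8
Slice 4: Δl = 2.3/cos53.4° = 3.858 m; N'_4 = 91·cos53.4° = 54.3; c'Δl = 40.50; W sinα = 73.1
Σc'Δl = 117.1 kN/m; ΣN' = 399.1 kN/m; ΣW sinα = 227.9 kN/m
Resisting = 117.1 + 399.1·tan25.3° = 117.1 + 188.6 = 305.7 kN/m
FS = 305.7 / 227.9 = 1.342

FS = 1.34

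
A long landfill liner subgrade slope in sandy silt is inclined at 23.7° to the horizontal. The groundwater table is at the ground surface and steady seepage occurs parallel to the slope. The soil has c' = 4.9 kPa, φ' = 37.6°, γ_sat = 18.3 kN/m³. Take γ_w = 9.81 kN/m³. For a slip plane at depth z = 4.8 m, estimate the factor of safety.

FS = 0.97

With seepage parallel to the slope and the water table at the surface, the effective normal stress on the slip plane uses the buoyant unit weight γ' = γ_sat − γ_w while the driving shear stress uses γ_sat:
FS = [c' + γ' z cos²β tanφ'] / [γ_sat z sinβ cosβ]
γ' = 18.3 − 9.81 = 8.49 kN/m³
Numerator = 4.9 + 8.49·4.8·cos²23.7°·tan37.6° = 4.9 + 8.49·4.8·0.8384·0.7701 = 31.213 kPa
Denominator = 18.3·4.8·sin23.7°·cos23.7° = 18.3·4.8·0.4019·0.9157 = 32.329 kPa
FS = 31.213 / 32.329 = 0.965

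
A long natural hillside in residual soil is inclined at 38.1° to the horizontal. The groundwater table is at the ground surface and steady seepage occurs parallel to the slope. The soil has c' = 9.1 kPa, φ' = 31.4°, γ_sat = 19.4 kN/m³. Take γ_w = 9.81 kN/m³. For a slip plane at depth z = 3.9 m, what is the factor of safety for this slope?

FS = 0.63

With seepage parallel to the slope and the water table at the surface, the effective normal stress on the slip plane uses the buoyant unit weight γ' = γ_sat − γ_w while the driving shear stress uses γ_sat:
FS = [c' + γ' z cos²β tanφ'] / [γ_sat z sinβ cosβ]
γ' = 19.4 − 9.81 = 9.59 kN/m³
Numerator = 9.1 + 9.59·3.9·cos²38.1°·tan31.4° = 9.1 + 9.59·3.9·0.6193·0.6104 = 23.238 kPa
Denominator = 19.4·3.9·sin38.1°·cos38.1° = 19.4·3.9·0.6170·0.7869 = 36.738 kPa
FS = 23.238 / 36.738 = 0.633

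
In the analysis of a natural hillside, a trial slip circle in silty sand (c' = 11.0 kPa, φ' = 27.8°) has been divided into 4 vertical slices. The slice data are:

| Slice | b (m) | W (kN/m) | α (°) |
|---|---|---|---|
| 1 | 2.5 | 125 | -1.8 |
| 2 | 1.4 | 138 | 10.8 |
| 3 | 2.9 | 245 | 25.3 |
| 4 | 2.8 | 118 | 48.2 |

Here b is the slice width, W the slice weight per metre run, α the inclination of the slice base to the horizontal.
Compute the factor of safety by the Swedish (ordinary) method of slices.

Ordinary method of slices: FS = Σ[c'·Δl_i + (W_i cosα_i)·tanφ'] / Σ W_i sinα_i, with Δl_i = b_i / cosα_i.
Slice 1: Δl = 2.5/cos(-1.8°) = 2.501 m; N'_1 = 125·cos(-1.8°) = 124.9; c'Δl = 27.51; W sinα = -3.9
Slice 2: Δl = 1.4/cos10.8° = 1.425 m; N'_2 = 138·cos10.8° = 135.6; c'Δl = 15.68; W sinα = 25.9
Slice 3: Δl = 2.9/cos25.3° = 3.208 m; N'_3 = 245·cos25.3° = 221.5; c'Δl = 35.28; W sinα = 104.7
Slice 4: Δl = 2.8/cos48.2° = 4.201 m; N'_4 = 118·cos48.2° = 78.7; c'Δl = 46.21; W sinα = 88.0
Σc'Δl = 124.7 kN/m; ΣN' = 560.6 kN/m; ΣW sinα = 214.6 kN/m
Resisting = 124.7 + 560.6·tan27.8° = 124.7 + 295.6 = 420.3 kN/m
FS = 420.3 / 214.6 = 1.958

FS = 1.96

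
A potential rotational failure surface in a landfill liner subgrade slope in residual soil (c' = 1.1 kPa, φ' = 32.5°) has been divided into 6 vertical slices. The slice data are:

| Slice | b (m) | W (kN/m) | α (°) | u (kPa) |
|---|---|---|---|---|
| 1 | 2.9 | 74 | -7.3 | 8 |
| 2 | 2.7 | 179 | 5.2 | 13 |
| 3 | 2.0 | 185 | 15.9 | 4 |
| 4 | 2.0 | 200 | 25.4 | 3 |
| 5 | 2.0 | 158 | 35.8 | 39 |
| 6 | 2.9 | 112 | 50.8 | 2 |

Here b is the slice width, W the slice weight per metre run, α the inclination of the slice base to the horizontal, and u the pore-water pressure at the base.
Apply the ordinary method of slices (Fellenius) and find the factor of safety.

FS = 1.30

Ordinary method of slices: FS = Σ[c'·Δl_i + (W_i cosα_i − u_i·Δl_i)·tanφ'] / Σ W_i sinα_i, with Δl_i = b_i / cosα_i.
Slice 1: Δl = 2.9/cos(-7.3°) = 2.924 m; N'_1 = 74·cos(-7.3°) − 8·2.924 = 50.0; c'Δl = 3.22; W sinα = -9.4
Slice 2: Δl = 2.7/cos5.2° = 2.711 m; N'_2 = 179·cos5.2° − 13·2.711 = 143.0; c'Δl = 2.98; W sinα = 16.2
Slice 3: Δl = 2.0/cos15.9° = 2.080 m; N'_3 = 185·cos15.9° − 4·2.080 = 169.6; c'Δl = 2.29; W sinα = 50.7
Slice 4: Δl = 2.0/cos25.4° = 2.214 m; N'_4 = 200·cos25.4° − 3·2.214 = 174.0; c'Δl = 2.44; W sinα = 85.8
Slice 5: Δl = 2.0/cos35.8° = 2.466 m; N'_5 = 158·cos35.8° − 39·2.466 = 32.0; c'Δl = 2.71; W sinα = 92.4
Slice 6: Δl = 2.9/cos50.8° = 4.588 m; N'_6 = 112·cos50.8° − 2·4.588 = 61.6; c'Δl = 5.05; W sinα = 86.8
Σc'Δl = 18.7 kN/m; ΣN' = 630.2 kN/m; ΣW sinα = 322.5 kN/m
Resisting = 18.7 + 630.2·tan32.5° = 18.7 + 401.5 = 420.2 kN/m
FS = 420.2 / 322.5 = 1.303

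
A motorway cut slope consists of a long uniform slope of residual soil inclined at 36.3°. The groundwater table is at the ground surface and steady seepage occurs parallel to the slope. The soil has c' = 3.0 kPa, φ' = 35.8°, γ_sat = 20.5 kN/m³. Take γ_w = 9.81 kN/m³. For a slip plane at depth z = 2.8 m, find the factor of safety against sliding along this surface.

FS = 0.62

With seepage parallel to the slope and the water table at the surface, the effective normal stress on the slip plane uses the buoyant unit weight γ' = γ_sat − γ_w while the driving shear stress uses γ_sat:
FS = [c' + γ' z cos²β tanφ'] / [γ_sat z sinβ cosβ]
γ' = 20.5 − 9.81 = 10.69 kN/m³
Numerator = 3.0 + 10.69·2.8·cos²36.3°·tan35.8° = 3.0 + 10.69·2.8·0.6495·0.7212 = 17.022 kPa
Denominator = 20.5·2.8·sin36.3°·cos36.3° = 20.5·2.8·0.5920·0.8059 = 27.387 kPa
FS = 17.022 / 27.387 = 0.622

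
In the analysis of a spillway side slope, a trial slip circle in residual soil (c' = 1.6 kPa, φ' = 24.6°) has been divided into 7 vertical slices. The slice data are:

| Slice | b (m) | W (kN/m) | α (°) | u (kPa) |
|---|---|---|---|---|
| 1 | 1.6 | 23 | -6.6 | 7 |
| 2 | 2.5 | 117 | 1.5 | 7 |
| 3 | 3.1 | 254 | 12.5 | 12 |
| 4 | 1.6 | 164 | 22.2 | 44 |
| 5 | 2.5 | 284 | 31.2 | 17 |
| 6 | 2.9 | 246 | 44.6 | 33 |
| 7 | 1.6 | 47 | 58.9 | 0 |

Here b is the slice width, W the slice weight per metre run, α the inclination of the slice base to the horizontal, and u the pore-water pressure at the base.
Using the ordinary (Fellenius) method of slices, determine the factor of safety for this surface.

Ordinary method of slices: FS = Σ[c'·Δl_i + (W_i cosα_i − u_i·Δl_i)·tanφ'] / Σ W_i sinα_i, with Δl_i = b_i / cosα_i.
Slice 1: Δl = 1.6/cos(-6.6°) = 1.611 m; N'_1 = 23·cos(-6.6°) − 7·1.611 = 11.6; c'Δl = 2.58; W sinα = -2.6
Slice 2: Δl = 2.5/cos1.5° = 2.501 m; N'_2 = 117·cos1.5° − 7·2.501 = 99.5; c'Δl = 4.00; W sinα = 3.1
Slice 3: Δl = 3.1/cos12.5° = 3.175 m; N'_3 = 254·cos12.5° − 12·3.175 = 209.9; c'Δl = 5.08; W sinα = 55.0
Slice 4: Δl = 1.6/cos22.2° = 1.728 m; N'_4 = 164·cos22.2° − 44·1.728 = 75.8; c'Δl = 2.76; W sinα = 62.0
Slice 5: Δl = 2.5/cos31.2° = 2.923 m; N'_5 = 284·cos31.2° − 17·2.923 = 193.2; c'Δl = 4.68; W sinα = 147.1
Slice 6: Δl = 2.9/cos44.6° = 4.073 m; N'_6 = 246·cos44.6° − 33·4.073 = 40.8; c'Δl = 6.52; W sinα = 172.7
Slice 7: Δl = 1.6/cos58.9° = 3.098 m; N'_7 = 47·cos58.9° − 0·3.098 = 24.3; c'Δl = 4.96; W sinα = 40.2
Σc'Δl = 30.6 kN/m; ΣN' = 655.0 kN/m; ΣW sinα = 477.5 kN/m
Resisting = 30.6 + 655.0·tan24.6° = 30.6 + 299.9 = 330.4 kN/m
FS = 330.4 / 477.5 = 0.692

FS = 0.69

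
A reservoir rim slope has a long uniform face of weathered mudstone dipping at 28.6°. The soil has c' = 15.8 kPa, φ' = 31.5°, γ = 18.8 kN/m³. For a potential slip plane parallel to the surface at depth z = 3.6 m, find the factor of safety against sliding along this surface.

For an infinite slope with a slip plane parallel to the surface (no pore pressure): FS = [c' + γz cos²β tanφ'] / [γz sinβ cosβ].
γz = 18.8·3.6 = 67.68 kN/m²
Numerator = 15.8 + 67.68·cos²28.6°·tan31.5° = 15.8 + 67.68·0.7709·0.6128 = 47.771 kPa
Denominator = 67.68·sin28.6°·cos28.6° = 67.68·0.4787·0.8780 = 28.445 kPa
FS = 47.771 / 28.445 = 1.679

FS = 1.68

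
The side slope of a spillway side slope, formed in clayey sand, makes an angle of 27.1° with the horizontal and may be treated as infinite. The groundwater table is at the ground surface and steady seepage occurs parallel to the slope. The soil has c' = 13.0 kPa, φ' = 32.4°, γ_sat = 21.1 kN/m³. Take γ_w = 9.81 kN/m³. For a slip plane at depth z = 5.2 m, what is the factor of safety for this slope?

FS = 0.96

With seepage parallel to the slope and the water table at the surface, the effective normal stress on the slip plane uses the buoyant unit weight γ' = γ_sat − γ_w while the driving shear stress uses γ_sat:
FS = [c' + γ' z cos²β tanφ'] / [γ_sat z sinβ cosβ]
γ' = 21.1 − 9.81 = 11.29 kN/m³
Numerator = 13.0 + 11.29·5.2·cos²27.1°·tan32.4° = 13.0 + 11.29·5.2·0.7925·0.6346 = 42.526 kPa
Denominator = 21.1·5.2·sin27.1°·cos27.1° = 21.1·5.2·0.4555·0.8902 = 44.495 kPa
FS = 42.526 / 44.495 = 0.956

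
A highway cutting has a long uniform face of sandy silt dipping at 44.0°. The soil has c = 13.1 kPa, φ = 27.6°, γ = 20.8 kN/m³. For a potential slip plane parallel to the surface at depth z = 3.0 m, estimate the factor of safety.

FS = 0.96

For an infinite slope with a slip plane parallel to the surface (no pore pressure): FS = [c + γz cos²β tanφ] / [γz sinβ cosβ].
γz = 20.8·3.0 = 62.40 kN/m²
Numerator = 13.1 + 62.40·cos²44.0°·tan27.6° = 13.1 + 62.40·0.5174·0.5228 = 29.980 kPa
Denominator = 62.40·sin44.0°·cos44.0° = 62.40·0.6947·0.7193 = 31.181 kPa
FS = 29.980 / 31.181 = 0.961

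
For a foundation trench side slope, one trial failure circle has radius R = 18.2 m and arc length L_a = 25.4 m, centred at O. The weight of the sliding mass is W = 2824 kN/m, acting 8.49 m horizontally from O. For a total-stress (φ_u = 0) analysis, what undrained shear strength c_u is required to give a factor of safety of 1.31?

FS = c_u·L_a·R / (W·d), so c_u = FS·W·d / (L_a·R).
c_u = 1.31·2824·8.49 / (25.40·18.2) = 31408.2 / 462.28 = 67.94 kPa

c_u = 67.9 kPa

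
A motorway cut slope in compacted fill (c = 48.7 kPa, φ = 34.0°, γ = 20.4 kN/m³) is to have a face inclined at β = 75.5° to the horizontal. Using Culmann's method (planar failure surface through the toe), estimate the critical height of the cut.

H_c = 30.53 m

Culmann's analysis gives the critical failure plane at α_cr = (β + φ)/2 = (75.5 + 34.0)/2 = 54.8°, and the critical height
H_c = (4c/γ) · sinβ cosφ / [1 − cos(β − φ)]
    = (4·48.7/20.4) · sin75.5°·cos34.0° / [1 − cos(41.5°)]
    = 9.549 · 0.9681·0.8290 / [1 − 0.7490]
    = 9.549 · 0.8026 / 0.2510
    = 30.53 m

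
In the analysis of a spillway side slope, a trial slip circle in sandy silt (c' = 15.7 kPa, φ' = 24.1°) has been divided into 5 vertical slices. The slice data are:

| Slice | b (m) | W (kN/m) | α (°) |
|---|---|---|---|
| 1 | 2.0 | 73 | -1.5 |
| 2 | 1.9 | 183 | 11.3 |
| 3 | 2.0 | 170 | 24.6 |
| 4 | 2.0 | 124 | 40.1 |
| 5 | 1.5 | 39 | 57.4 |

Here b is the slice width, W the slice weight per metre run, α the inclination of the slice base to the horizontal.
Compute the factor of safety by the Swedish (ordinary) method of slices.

FS = 1.91

Ordinary method of slices: FS = Σ[c'·Δl_i + (W_i cosα_i)·tanφ'] / Σ W_i sinα_i, with Δl_i = b_i / cosα_i.
Slice 1: Δl = 2.0/cos(-1.5°) = 2.001 m; N'_1 = 73·cos(-1.5°) = 73.0; c'Δl = 31.41; W sinα = -1.9
Slice 2: Δl = 1.9/cos11.3° = 1.938 m; N'_2 = 183·cos11.3° = 179.5; c'Δl = 30.42; W sinα = 35.9
Slice 3: Δl = 2.0/cos24.6° = 2.200 m; N'_3 = 170·cos24.6° = 154.6; c'Δl = 34.53; W sinα = 70.8
Slice 4: Δl = 2.0/cos40.1° = 2.615 m; N'_4 = 124·cos40.1° = 94.9; c'Δl = 41.05; W sinα = 79.9
Slice 5: Δl = 1.5/cos57.4° = 2.784 m; N'_5 = 39·cos57.4° = 21.0; c'Δl = 43.71; W sinα = 32.9
Σc'Δl = 181.1 kN/m; ΣN' = 522.9 kN/m; ΣW sinα = 217.4 kN/m
Resisting = 181.1 + 522.9·tan24.1° = 181.1 + 233.9 = 415.0 kN/m
FS = 415.0 / 217.4 = 1.909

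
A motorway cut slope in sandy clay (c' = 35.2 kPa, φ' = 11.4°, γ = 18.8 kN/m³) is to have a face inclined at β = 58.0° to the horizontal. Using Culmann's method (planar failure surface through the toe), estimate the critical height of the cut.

H_c = 19.90 m

Culmann's analysis gives the critical failure plane at α_cr = (β + φ')/2 = (58.0 + 11.4)/2 = 34.7°, and the critical height
H_c = (4c'/γ) · sinβ cosφ' / [1 − cos(β − φ')]
    = (4·35.2/18.8) · sin58.0°·cos11.4° / [1 − cos(46.6°)]
    = 7.489 · 0.8480·0.9803 / [1 − 0.6871]
    = 7.489 · 0.8313 / 0.3129
    = 19.90 m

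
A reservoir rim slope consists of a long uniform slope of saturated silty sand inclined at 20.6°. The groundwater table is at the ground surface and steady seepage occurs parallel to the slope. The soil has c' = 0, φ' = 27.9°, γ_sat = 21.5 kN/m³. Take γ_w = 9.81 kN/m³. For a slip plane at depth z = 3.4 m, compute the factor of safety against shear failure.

FS = 0.77

With seepage parallel to the slope and the water table at the surface, the effective normal stress on the slip plane uses the buoyant unit weight γ' = γ_sat − γ_w while the driving shear stress uses γ_sat:
FS = [c' + γ' z cos²β tanφ'] / [γ_sat z sinβ cosβ]
(For c' = 0 this reduces to FS = (γ'/γ_sat)·tanφ'/tanβ.)
γ' = 21.5 − 9.81 = 11.69 kN/m³
Numerator = 0.0 + 11.69·3.4·cos²20.6°·tan27.9° = 0.0 + 11.69·3.4·0.8762·0.5295 = 18.439 kPa
Denominator = 21.5·3.4·sin20.6°·cos20.6° = 21.5·3.4·0.3518·0.9361 = 24.075 kPa
FS = 18.439 / 24.075 = 0.766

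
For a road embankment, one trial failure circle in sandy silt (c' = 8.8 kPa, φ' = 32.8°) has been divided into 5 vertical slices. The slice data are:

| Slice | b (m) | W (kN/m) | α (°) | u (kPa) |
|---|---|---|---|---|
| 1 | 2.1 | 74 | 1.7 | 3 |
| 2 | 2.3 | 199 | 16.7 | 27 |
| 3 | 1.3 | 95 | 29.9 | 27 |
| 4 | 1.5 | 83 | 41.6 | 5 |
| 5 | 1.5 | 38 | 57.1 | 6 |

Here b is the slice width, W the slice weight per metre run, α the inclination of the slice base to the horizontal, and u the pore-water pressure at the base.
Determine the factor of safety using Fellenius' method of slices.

Ordinary method of slices: FS = Σ[c'·Δl_i + (W_i cosα_i − u_i·Δl_i)·tanφ'] / Σ W_i sinα_i, with Δl_i = b_i / cosα_i.
Slice 1: Δl = 2.1/cos1.7° = 2.101 m; N'_1 = 74·cos1.7° − 3·2.101 = 67.7; c'Δl = 18.49; W sinα = 2.2
Slice 2: Δl = 2.3/cos16.7° = 2.401 m; N'_2 = 199·cos16.7° − 27·2.401 = 125.8; c'Δl = 21.13; W sinα = 57.2
Slice 3: Δl = 1.3/cos29.9° = 1.500 m; N'_3 = 95·cos29.9° − 27·1.500 = 41.9; c'Δl = 13.20; W sinα = 47.4
Slice 4: Δl = 1.5/cos41.6° = 2.006 m; N'_4 = 83·cos41.6° − 5·2.006 = 52.0; c'Δl = 17.65; W sinα = 55.1
Slice 5: Δl = 1.5/cos57.1° = 2.762 m; N'_5 = 38·cos57.1° − 6·2.762 = 4.1; c'Δl = 24.30; W sinα = 31.9
Σc'Δl = 94.8 kN/m; ΣN' = 291.4 kN/m; ΣW sinα = 193.7 kN/m
Resisting = 94.8 + 291.4·tan32.8° = 94.8 + 187.8 = 282.6 kN/m
FS = 282.6 / 193.7 = 1.458

FS = 1.46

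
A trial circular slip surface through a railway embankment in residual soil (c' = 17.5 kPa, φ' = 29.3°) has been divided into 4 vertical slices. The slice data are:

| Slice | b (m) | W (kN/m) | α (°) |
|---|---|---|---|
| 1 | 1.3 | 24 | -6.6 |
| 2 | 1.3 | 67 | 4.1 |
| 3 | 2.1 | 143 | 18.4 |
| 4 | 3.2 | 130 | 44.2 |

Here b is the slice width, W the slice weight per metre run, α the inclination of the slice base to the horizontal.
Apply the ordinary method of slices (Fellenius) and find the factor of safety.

Ordinary method of slices: FS = Σ[c'·Δl_i + (W_i cosα_i)·tanφ'] / Σ W_i sinα_i, with Δl_i = b_i / cosα_i.
Slice 1: Δl = 1.3/cos(-6.6°) = 1.309 m; N'_1 = 24·cos(-6.6°) = 23.8; c'Δl = 22.90; W sinα = -2.8
Slice 2: Δl = 1.3/cos4.1° = 1.303 m; N'_2 = 67·cos4.1° = 66.8; c'Δl = 22.81; W sinα = 4.8
Slice 3: Δl = 2.1/cos18.4° = 2.213 m; N'_3 = 143·cos18.4° = 135.7; c'Δl = 38.73; W sinα = 45.1
Slice 4: Δl = 3.2/cos44.2° = 4.464 m; N'_4 = 130·cos44.2° = 93.2; c'Δl = 78.11; W sinα = 90.6
Σc'Δl = 162.6 kN/m; ΣN' = 319.6 kN/m; ΣW sinα = 137.8 kN/m
Resisting = 162.6 + 319.6·tan29.3° = 162.6 + 179.3 = 341.9 kN/m
FS = 341.9 / 137.8 = 2.481

FS = 2.48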